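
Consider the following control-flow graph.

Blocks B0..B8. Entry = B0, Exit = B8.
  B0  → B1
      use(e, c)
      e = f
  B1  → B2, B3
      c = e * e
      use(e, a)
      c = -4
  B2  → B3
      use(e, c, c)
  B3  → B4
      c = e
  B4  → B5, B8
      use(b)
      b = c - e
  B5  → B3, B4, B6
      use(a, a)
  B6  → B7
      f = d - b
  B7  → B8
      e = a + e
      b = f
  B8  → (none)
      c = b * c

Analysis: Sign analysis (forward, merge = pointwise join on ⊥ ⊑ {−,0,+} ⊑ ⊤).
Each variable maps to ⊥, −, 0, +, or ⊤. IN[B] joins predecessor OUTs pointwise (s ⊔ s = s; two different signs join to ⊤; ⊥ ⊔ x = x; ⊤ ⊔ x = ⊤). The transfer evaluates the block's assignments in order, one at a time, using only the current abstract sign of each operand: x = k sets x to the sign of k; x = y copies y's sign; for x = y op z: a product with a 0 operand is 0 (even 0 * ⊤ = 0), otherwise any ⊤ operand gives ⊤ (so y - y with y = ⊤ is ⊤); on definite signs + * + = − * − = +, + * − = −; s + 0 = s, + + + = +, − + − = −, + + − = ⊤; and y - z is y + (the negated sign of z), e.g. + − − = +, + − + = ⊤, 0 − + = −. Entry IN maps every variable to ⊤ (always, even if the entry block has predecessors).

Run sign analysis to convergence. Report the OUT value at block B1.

Answer: {a: ⊤, b: ⊤, c: -, d: ⊤, e: ⊤, f: ⊤}

Trace:
Fixpoint table:
  B0:   IN=(all ⊤)   OUT=(all ⊤)
  B1:   IN=(all ⊤)   OUT={c:-; rest ⊤}
  B2:   IN={c:-; rest ⊤}   OUT={c:-; rest ⊤}
  B3:   IN=(all ⊤)   OUT=(all ⊤)
  B4:   IN=(all ⊤)   OUT=(all ⊤)
  B5:   IN=(all ⊤)   OUT=(all ⊤)
  B6:   IN=(all ⊤)   OUT=(all ⊤)
  B7:   IN=(all ⊤)   OUT=(all ⊤)
  B8:   IN=(all ⊤)   OUT=(all ⊤)

Merge at B1: IN[B1] = OUT[B0] = {a: ⊤, b: ⊤, c: ⊤, d: ⊤, e: ⊤, f: ⊤}
Applying B1's transfer function to that IN value gives OUT[B1] (row B1 above).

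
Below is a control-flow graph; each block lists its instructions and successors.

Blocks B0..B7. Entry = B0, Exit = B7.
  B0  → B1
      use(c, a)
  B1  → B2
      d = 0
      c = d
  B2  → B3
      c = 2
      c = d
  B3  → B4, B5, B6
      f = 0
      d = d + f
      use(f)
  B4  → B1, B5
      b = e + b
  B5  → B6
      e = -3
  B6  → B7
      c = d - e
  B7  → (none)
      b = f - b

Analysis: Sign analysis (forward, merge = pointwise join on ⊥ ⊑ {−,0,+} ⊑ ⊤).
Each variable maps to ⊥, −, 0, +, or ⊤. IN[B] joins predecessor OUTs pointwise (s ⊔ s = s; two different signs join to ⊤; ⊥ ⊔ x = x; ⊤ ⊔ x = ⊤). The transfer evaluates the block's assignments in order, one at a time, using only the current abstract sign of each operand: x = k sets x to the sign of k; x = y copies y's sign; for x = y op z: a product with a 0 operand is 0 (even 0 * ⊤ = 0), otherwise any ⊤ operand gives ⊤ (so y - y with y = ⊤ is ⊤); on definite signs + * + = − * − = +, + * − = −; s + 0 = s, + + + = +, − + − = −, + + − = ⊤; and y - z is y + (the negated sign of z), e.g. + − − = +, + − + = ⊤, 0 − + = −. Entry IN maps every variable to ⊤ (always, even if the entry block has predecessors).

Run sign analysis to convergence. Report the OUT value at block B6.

Answer: {a: ⊤, b: ⊤, c: ⊤, d: 0, e: ⊤, f: 0}

Working:
Fixpoint table:
  B0:  IN=(all ⊤)  OUT=(all ⊤)
  B1:  IN=(all ⊤)  OUT={c:0, d:0; rest ⊤}
  B2:  IN={c:0, d:0; rest ⊤}  OUT={c:0, d:0; rest ⊤}
  B3:  IN={c:0, d:0; rest ⊤}  OUT={c:0, d:0, f:0; rest ⊤}
  B4:  IN={c:0, d:0, f:0; rest ⊤}  OUT={c:0, d:0, f:0; rest ⊤}
  B5:  IN={c:0, d:0, f:0; rest ⊤}  OUT={c:0, d:0, e:-, f:0; rest ⊤}
  B6:  IN={c:0, d:0, f:0; rest ⊤}  OUT={d:0, f:0; rest ⊤}
  B7:  IN={d:0, f:0; rest ⊤}  OUT={d:0, f:0; rest ⊤}

Merge at B6: IN[B6] = OUT[B3] ⊔ OUT[B5] = {a: ⊤, b: ⊤, c: 0, d: 0, e: ⊤, f: 0}
Applying B6's transfer function to that IN value gives OUT[B6] (row B6 above).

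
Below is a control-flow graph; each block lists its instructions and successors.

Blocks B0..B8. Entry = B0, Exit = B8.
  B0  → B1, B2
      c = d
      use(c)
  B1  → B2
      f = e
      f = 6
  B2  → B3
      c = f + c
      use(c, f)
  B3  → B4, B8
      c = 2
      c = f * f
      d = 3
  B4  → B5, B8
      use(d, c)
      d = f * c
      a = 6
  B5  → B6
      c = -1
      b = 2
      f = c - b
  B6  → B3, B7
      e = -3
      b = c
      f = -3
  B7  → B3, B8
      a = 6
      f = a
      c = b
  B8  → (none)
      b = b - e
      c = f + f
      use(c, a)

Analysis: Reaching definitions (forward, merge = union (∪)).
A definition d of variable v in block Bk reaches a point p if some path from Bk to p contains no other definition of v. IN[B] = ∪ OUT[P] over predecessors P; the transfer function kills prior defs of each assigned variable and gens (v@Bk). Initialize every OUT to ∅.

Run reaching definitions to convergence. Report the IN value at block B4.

Fixpoint table:
  B0:  IN={}  OUT={c@B0}
  B1:  IN={c@B0}  OUT={c@B0, f@B1}
  B2:  IN={c@B0, f@B1}  OUT={c@B2, f@B1}
  B3:  IN={a@B4, a@B7, b@B6, c@B2, c@B5, c@B7, d@B4, e@B6, f@B1, f@B6, f@B7}  OUT={a@B4, a@B7, b@B6, c@B3, d@B3, e@B6, f@B1, f@B6, f@B7}
  B4:  IN={a@B4, a@B7, b@B6, c@B3, d@B3, e@B6, f@B1, f@B6, f@B7}  OUT={a@B4, b@B6, c@B3, d@B4, e@B6, f@B1, f@B6, f@B7}
  B5:  IN={a@B4, b@B6, c@B3, d@B4, e@B6, f@B1, f@B6, f@B7}  OUT={a@B4, b@B5, c@B5, d@B4, e@B6, f@B5}
  B6:  IN={a@B4, b@B5, c@B5, d@B4, e@B6, f@B5}  OUT={a@B4, b@B6, c@B5, d@B4, e@B6, f@B6}
  B7:  IN={a@B4, b@B6, c@B5, d@B4, e@B6, f@B6}  OUT={a@B7, b@B6, c@B7, d@B4, e@B6, f@B7}
  B8:  IN={a@B4, a@B7, b@B6, c@B3, c@B7, d@B3, d@B4, e@B6, f@B1, f@B6, f@B7}  OUT={a@B4, a@B7, b@B8, c@B8, d@B3, d@B4, e@B6, f@B1, f@B6, f@B7}

Merge at B4: IN[B4] = OUT[B3] = {a@B4, a@B7, b@B6, c@B3, d@B3, e@B6, f@B1, f@B6, f@B7}

Answer: {a@B4, a@B7, b@B6, c@B3, d@B3, e@B6, f@B1, f@B6, f@B7}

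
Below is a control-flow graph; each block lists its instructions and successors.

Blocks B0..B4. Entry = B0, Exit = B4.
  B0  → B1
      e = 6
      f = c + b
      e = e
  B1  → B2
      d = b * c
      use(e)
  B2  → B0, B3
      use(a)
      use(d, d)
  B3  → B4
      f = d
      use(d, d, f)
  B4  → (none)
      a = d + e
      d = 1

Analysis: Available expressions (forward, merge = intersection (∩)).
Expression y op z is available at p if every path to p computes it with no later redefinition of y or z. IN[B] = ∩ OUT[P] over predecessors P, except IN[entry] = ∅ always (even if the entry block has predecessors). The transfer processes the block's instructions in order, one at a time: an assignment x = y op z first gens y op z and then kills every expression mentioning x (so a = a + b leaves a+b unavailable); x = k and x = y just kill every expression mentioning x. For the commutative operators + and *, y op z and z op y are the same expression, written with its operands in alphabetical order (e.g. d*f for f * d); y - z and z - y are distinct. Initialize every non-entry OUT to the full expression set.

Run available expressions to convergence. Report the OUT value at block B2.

Converged values:
  B0:   IN={}   OUT={b+c}
  B1:   IN={b+c}   OUT={b*c, b+c}
  B2:   IN={b*c, b+c}   OUT={b*c, b+c}
  B3:   IN={b*c, b+c}   OUT={b*c, b+c}
  B4:   IN={b*c, b+c}   OUT={b*c, b+c}

Merge at B2: IN[B2] = OUT[B1] = {b*c, b+c}
Applying B2's transfer function to that IN value gives OUT[B2] (row B2 above).

Answer: {b*c, b+c}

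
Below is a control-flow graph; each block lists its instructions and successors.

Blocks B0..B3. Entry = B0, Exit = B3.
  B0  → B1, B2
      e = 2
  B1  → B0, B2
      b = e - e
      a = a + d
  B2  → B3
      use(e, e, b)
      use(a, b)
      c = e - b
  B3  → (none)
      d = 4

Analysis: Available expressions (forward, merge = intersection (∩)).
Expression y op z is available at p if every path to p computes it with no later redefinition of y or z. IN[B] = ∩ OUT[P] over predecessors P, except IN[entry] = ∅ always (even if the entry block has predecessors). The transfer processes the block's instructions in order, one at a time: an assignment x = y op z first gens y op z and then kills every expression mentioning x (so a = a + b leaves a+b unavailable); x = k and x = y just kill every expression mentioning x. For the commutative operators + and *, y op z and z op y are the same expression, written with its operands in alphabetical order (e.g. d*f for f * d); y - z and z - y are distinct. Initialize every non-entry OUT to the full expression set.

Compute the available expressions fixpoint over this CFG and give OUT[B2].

Converged values:
  B0: | IN={} | OUT={}
  B1: | IN={} | OUT={e-e}
  B2: | IN={} | OUT={e-b}
  B3: | IN={e-b} | OUT={e-b}

Merge at B2: IN[B2] = OUT[B0] ∩ OUT[B1] = {}
Applying B2's transfer function to that IN value gives OUT[B2] (row B2 above).

Answer: {e-b}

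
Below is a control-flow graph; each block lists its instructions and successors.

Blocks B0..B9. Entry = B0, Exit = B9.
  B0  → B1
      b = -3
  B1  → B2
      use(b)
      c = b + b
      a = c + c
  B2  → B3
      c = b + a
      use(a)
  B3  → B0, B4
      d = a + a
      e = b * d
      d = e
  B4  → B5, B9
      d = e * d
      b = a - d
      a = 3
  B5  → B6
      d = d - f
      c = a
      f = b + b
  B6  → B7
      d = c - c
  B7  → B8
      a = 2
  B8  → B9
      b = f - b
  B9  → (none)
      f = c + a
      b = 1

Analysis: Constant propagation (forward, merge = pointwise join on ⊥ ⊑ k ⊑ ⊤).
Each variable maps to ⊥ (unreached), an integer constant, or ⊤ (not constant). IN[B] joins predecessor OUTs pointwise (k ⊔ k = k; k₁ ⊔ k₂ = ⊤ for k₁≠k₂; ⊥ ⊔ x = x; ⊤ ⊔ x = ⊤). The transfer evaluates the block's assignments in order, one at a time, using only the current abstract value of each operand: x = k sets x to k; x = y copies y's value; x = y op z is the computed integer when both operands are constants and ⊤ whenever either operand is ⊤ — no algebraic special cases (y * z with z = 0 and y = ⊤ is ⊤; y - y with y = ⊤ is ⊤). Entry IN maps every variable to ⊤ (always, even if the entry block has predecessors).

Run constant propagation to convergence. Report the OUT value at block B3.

Answer: {a: -12, b: -3, c: -15, d: 72, e: 72, f: ⊤}

Trace:
Converged values:
  B0: | IN=(all ⊤) | OUT={b:-3; rest ⊤}
  B1: | IN={b:-3; rest ⊤} | OUT={a:-12, b:-3, c:-6; rest ⊤}
  B2: | IN={a:-12, b:-3, c:-6; rest ⊤} | OUT={a:-12, b:-3, c:-15; rest ⊤}
  B3: | IN={a:-12, b:-3, c:-15; rest ⊤} | OUT={a:-12, b:-3, c:-15, d:72, e:72; rest ⊤}
  B4: | IN={a:-12, b:-3, c:-15, d:72, e:72; rest ⊤} | OUT={a:3, b:-5196, c:-15, d:5184, e:72; rest ⊤}
  B5: | IN={a:3, b:-5196, c:-15, d:5184, e:72; rest ⊤} | OUT={a:3, b:-5196, c:3, e:72, f:-10392; rest ⊤}
  B6: | IN={a:3, b:-5196, c:3, e:72, f:-10392; rest ⊤} | OUT={a:3, b:-5196, c:3, d:0, e:72, f:-10392; rest ⊤}
  B7: | IN={a:3, b:-5196, c:3, d:0, e:72, f:-10392; rest ⊤} | OUT={a:2, b:-5196, c:3, d:0, e:72, f:-10392; rest ⊤}
  B8: | IN={a:2, b:-5196, c:3, d:0, e:72, f:-10392; rest ⊤} | OUT={a:2, b:-5196, c:3, d:0, e:72, f:-10392; rest ⊤}
  B9: | IN={b:-5196, e:72; rest ⊤} | OUT={b:1, e:72; rest ⊤}

Merge at B3: IN[B3] = OUT[B2] = {a: -12, b: -3, c: -15, d: ⊤, e: ⊤, f: ⊤}
Applying B3's transfer function to that IN value gives OUT[B3] (row B3 above).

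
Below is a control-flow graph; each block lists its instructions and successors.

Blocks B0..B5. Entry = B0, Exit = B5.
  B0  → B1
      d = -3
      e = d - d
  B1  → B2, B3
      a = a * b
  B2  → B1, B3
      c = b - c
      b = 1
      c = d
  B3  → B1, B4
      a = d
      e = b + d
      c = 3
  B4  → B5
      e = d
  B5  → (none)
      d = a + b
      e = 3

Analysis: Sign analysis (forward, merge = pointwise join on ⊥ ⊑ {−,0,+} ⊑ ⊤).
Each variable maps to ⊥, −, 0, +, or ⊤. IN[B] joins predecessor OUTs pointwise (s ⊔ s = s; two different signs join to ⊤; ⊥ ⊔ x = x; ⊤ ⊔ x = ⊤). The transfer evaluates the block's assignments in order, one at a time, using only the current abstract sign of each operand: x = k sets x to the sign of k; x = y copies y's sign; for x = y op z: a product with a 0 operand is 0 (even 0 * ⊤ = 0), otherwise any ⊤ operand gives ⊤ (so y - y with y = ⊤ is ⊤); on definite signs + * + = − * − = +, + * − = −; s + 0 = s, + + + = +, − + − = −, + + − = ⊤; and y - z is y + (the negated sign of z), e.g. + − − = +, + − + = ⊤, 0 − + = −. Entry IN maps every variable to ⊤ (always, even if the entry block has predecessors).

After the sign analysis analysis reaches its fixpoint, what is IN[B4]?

Per-block solution:
  B0:   IN=(all ⊤)   OUT={d:-; rest ⊤}
  B1:   IN={d:-; rest ⊤}   OUT={d:-; rest ⊤}
  B2:   IN={d:-; rest ⊤}   OUT={b:+, c:-, d:-; rest ⊤}
  B3:   IN={d:-; rest ⊤}   OUT={a:-, c:+, d:-; rest ⊤}
  B4:   IN={a:-, c:+, d:-; rest ⊤}   OUT={a:-, c:+, d:-, e:-; rest ⊤}
  B5:   IN={a:-, c:+, d:-, e:-; rest ⊤}   OUT={a:-, c:+, e:+; rest ⊤}

Merge at B4: IN[B4] = OUT[B3] = {a: -, b: ⊤, c: +, d: -, e: ⊤, f: ⊤}

Answer: {a: -, b: ⊤, c: +, d: -, e: ⊤, f: ⊤}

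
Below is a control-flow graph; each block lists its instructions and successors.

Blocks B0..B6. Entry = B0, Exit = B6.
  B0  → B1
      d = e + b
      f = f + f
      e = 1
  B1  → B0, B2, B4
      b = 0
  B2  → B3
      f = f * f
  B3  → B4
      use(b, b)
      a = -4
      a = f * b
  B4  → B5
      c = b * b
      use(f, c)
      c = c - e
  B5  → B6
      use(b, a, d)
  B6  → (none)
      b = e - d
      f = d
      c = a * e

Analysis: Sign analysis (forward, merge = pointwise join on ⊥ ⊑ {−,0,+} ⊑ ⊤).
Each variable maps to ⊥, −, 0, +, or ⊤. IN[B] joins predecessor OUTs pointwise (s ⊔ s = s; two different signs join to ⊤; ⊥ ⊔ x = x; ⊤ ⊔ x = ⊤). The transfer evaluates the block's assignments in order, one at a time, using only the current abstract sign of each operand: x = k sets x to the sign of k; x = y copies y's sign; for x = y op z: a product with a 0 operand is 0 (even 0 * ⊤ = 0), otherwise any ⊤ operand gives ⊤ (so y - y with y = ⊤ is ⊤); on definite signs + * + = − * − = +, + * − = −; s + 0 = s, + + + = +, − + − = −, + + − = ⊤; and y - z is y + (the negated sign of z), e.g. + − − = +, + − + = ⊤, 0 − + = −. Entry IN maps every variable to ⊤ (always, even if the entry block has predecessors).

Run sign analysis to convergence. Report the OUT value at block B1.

Per-block solution:
  B0:  IN=(all ⊤)  OUT={e:+; rest ⊤}
  B1:  IN={e:+; rest ⊤}  OUT={b:0, e:+; rest ⊤}
  B2:  IN={b:0, e:+; rest ⊤}  OUT={b:0, e:+; rest ⊤}
  B3:  IN={b:0, e:+; rest ⊤}  OUT={a:0, b:0, e:+; rest ⊤}
  B4:  IN={b:0, e:+; rest ⊤}  OUT={b:0, c:-, e:+; rest ⊤}
  B5:  IN={b:0, c:-, e:+; rest ⊤}  OUT={b:0, c:-, e:+; rest ⊤}
  B6:  IN={b:0, c:-, e:+; rest ⊤}  OUT={e:+; rest ⊤}

Merge at B1: IN[B1] = OUT[B0] = {a: ⊤, b: ⊤, c: ⊤, d: ⊤, e: +, f: ⊤}
Applying B1's transfer function to that IN value gives OUT[B1] (row B1 above).

Answer: {a: ⊤, b: 0, c: ⊤, d: ⊤, e: +, f: ⊤}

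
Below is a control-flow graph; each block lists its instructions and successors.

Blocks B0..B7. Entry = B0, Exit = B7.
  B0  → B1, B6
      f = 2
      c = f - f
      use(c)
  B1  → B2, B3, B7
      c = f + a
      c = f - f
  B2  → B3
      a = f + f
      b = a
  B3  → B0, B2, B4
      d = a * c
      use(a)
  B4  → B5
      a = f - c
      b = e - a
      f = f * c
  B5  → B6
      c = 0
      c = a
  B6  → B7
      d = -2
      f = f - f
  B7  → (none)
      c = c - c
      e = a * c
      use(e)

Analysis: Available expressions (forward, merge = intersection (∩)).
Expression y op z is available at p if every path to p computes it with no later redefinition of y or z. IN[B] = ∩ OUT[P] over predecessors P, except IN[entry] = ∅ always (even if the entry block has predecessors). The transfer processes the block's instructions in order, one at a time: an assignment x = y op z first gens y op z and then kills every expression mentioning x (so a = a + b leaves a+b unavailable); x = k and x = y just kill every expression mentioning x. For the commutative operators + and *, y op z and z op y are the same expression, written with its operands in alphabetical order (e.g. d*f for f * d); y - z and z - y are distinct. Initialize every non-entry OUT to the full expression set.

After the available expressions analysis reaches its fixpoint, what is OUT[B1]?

Per-block solution:
  B0:   IN={}   OUT={f-f}
  B1:   IN={f-f}   OUT={a+f, f-f}
  B2:   IN={f-f}   OUT={f+f, f-f}
  B3:   IN={f-f}   OUT={a*c, f-f}
  B4:   IN={a*c, f-f}   OUT={e-a}
  B5:   IN={e-a}   OUT={e-a}
  B6:   IN={}   OUT={}
  B7:   IN={}   OUT={a*c}

Merge at B1: IN[B1] = OUT[B0] = {f-f}
Applying B1's transfer function to that IN value gives OUT[B1] (row B1 above).

Answer: {a+f, f-f}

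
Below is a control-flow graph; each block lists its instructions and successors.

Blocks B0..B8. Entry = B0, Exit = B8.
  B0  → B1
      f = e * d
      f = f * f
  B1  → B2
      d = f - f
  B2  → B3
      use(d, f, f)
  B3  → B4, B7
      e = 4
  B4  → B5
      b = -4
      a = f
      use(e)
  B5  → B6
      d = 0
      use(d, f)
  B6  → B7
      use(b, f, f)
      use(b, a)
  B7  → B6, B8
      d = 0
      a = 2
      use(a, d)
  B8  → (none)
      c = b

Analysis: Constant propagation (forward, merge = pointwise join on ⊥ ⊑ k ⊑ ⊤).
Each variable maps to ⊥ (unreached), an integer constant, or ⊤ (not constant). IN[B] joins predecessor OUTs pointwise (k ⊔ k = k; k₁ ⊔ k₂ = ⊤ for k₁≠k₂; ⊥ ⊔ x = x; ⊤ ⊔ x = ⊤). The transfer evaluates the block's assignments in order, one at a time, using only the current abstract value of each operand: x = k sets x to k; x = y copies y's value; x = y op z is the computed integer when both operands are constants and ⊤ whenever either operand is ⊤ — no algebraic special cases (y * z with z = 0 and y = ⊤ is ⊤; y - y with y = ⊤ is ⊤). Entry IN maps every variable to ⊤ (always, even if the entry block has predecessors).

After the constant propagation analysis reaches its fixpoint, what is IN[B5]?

Converged values:
  B0: | IN=(all ⊤) | OUT=(all ⊤)
  B1: | IN=(all ⊤) | OUT=(all ⊤)
  B2: | IN=(all ⊤) | OUT=(all ⊤)
  B3: | IN=(all ⊤) | OUT={e:4; rest ⊤}
  B4: | IN={e:4; rest ⊤} | OUT={b:-4, e:4; rest ⊤}
  B5: | IN={b:-4, e:4; rest ⊤} | OUT={b:-4, d:0, e:4; rest ⊤}
  B6: | IN={d:0, e:4; rest ⊤} | OUT={d:0, e:4; rest ⊤}
  B7: | IN={e:4; rest ⊤} | OUT={a:2, d:0, e:4; rest ⊤}
  B8: | IN={a:2, d:0, e:4; rest ⊤} | OUT={a:2, d:0, e:4; rest ⊤}

Merge at B5: IN[B5] = OUT[B4] = {a: ⊤, b: -4, c: ⊤, d: ⊤, e: 4, f: ⊤}

Answer: {a: ⊤, b: -4, c: ⊤, d: ⊤, e: 4, f: ⊤}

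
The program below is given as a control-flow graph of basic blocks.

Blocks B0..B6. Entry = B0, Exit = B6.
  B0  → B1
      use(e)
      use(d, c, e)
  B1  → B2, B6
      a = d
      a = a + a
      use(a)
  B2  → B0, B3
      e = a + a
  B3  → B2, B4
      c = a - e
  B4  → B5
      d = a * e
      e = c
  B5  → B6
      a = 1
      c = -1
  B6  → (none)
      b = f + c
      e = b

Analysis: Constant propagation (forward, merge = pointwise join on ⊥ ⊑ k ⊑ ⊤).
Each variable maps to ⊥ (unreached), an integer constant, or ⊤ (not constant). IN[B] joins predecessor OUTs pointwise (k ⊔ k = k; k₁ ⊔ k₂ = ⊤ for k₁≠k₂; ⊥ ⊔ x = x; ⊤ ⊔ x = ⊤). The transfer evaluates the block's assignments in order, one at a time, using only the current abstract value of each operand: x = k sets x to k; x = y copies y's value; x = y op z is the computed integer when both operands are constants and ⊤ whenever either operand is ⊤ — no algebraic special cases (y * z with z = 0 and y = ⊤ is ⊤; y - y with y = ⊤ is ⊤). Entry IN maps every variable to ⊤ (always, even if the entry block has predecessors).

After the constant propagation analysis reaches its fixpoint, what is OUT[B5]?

Answer: {a: 1, b: ⊤, c: -1, d: ⊤, e: ⊤, f: ⊤}

Trace:
Fixpoint table:
  B0:  IN=(all ⊤)  OUT=(all ⊤)
  B1:  IN=(all ⊤)  OUT=(all ⊤)
  B2:  IN=(all ⊤)  OUT=(all ⊤)
  B3:  IN=(all ⊤)  OUT=(all ⊤)
  B4:  IN=(all ⊤)  OUT=(all ⊤)
  B5:  IN=(all ⊤)  OUT={a:1, c:-1; rest ⊤}
  B6:  IN=(all ⊤)  OUT=(all ⊤)

Merge at B5: IN[B5] = OUT[B4] = {a: ⊤, b: ⊤, c: ⊤, d: ⊤, e: ⊤, f: ⊤}
Applying B5's transfer function to that IN value gives OUT[B5] (row B5 above).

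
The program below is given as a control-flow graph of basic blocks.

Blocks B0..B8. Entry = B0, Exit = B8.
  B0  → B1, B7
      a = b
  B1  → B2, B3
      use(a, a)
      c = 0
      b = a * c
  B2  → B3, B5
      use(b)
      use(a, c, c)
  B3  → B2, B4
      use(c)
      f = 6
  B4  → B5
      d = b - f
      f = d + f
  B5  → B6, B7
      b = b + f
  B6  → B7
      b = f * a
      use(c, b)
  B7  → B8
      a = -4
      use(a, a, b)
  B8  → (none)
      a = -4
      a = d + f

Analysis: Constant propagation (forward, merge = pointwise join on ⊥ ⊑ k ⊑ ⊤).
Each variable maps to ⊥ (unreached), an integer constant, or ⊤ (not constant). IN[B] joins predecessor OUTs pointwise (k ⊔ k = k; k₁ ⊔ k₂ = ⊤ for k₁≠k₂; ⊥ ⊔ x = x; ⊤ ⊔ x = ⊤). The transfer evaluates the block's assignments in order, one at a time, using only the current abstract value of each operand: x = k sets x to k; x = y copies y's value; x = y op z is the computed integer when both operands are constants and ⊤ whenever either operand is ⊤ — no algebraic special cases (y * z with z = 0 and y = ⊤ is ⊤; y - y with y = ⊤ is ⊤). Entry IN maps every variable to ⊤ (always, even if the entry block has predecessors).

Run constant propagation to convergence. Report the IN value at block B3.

Answer: {a: ⊤, b: ⊤, c: 0, d: ⊤, e: ⊤, f: ⊤}

Derivation:
Per-block solution:
  B0: | IN=(all ⊤) | OUT=(all ⊤)
  B1: | IN=(all ⊤) | OUT={c:0; rest ⊤}
  B2: | IN={c:0; rest ⊤} | OUT={c:0; rest ⊤}
  B3: | IN={c:0; rest ⊤} | OUT={c:0, f:6; rest ⊤}
  B4: | IN={c:0, f:6; rest ⊤} | OUT={c:0; rest ⊤}
  B5: | IN={c:0; rest ⊤} | OUT={c:0; rest ⊤}
  B6: | IN={c:0; rest ⊤} | OUT={c:0; rest ⊤}
  B7: | IN=(all ⊤) | OUT={a:-4; rest ⊤}
  B8: | IN={a:-4; rest ⊤} | OUT=(all ⊤)

Merge at B3: IN[B3] = OUT[B1] ⊔ OUT[B2] = {a: ⊤, b: ⊤, c: 0, d: ⊤, e: ⊤, f: ⊤}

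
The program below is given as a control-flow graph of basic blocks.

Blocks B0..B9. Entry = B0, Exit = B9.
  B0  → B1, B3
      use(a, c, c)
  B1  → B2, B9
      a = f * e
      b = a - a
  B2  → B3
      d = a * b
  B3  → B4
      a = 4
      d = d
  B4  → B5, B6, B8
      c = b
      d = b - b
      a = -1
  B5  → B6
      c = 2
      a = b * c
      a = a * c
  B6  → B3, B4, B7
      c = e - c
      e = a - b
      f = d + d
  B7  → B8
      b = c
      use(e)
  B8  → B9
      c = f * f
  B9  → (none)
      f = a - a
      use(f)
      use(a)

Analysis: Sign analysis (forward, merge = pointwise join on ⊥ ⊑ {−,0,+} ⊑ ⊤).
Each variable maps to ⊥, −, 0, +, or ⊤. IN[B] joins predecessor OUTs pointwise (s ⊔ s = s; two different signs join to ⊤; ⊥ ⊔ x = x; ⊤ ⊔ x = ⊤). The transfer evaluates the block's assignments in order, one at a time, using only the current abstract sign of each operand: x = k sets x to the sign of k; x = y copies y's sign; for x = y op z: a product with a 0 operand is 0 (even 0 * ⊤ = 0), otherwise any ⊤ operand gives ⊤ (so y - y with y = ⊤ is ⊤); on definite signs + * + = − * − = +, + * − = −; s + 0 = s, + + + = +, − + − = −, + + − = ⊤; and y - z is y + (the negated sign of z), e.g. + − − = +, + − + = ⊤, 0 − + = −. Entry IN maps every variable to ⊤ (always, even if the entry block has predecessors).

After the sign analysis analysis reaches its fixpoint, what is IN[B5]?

Per-block solution:
  B0:   IN=(all ⊤)   OUT=(all ⊤)
  B1:   IN=(all ⊤)   OUT=(all ⊤)
  B2:   IN=(all ⊤)   OUT=(all ⊤)
  B3:   IN=(all ⊤)   OUT={a:+; rest ⊤}
  B4:   IN=(all ⊤)   OUT={a:-; rest ⊤}
  B5:   IN={a:-; rest ⊤}   OUT={c:+; rest ⊤}
  B6:   IN=(all ⊤)   OUT=(all ⊤)
  B7:   IN=(all ⊤)   OUT=(all ⊤)
  B8:   IN=(all ⊤)   OUT=(all ⊤)
  B9:   IN=(all ⊤)   OUT=(all ⊤)

Merge at B5: IN[B5] = OUT[B4] = {a: -, b: ⊤, c: ⊤, d: ⊤, e: ⊤, f: ⊤}

Answer: {a: -, b: ⊤, c: ⊤, d: ⊤, e: ⊤, f: ⊤}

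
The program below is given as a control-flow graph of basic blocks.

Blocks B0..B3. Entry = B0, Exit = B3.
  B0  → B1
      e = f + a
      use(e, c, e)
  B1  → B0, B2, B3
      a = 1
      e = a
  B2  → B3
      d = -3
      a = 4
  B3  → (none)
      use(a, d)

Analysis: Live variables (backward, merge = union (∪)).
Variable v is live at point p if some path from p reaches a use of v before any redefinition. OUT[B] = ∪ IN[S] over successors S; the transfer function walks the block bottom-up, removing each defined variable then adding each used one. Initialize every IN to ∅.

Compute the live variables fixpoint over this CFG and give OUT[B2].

Answer: {a, d}

Trace:
Per-block solution:
  B0:  IN={a, c, d, f}  OUT={c, d, f}
  B1:  IN={c, d, f}  OUT={a, c, d, f}
  B2:  IN={}  OUT={a, d}
  B3:  IN={a, d}  OUT={}

Merge at B2: OUT[B2] = IN[B3] = {a, d}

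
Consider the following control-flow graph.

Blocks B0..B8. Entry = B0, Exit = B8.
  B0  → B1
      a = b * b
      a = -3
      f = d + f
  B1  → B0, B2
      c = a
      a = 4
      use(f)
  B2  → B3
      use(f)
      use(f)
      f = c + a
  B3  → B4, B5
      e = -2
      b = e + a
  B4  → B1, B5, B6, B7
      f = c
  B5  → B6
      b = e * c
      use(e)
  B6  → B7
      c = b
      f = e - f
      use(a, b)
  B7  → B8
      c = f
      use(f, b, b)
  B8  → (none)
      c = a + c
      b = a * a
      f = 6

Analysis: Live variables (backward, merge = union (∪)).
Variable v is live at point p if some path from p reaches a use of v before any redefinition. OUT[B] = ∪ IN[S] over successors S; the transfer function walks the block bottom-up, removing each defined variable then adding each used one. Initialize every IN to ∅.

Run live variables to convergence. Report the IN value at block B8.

Per-block solution:
  B0:  IN={b, d, f}  OUT={a, b, d, f}
  B1:  IN={a, b, d, f}  OUT={a, b, c, d, f}
  B2:  IN={a, c, d, f}  OUT={a, c, d, f}
  B3:  IN={a, c, d, f}  OUT={a, b, c, d, e, f}
  B4:  IN={a, b, c, d, e}  OUT={a, b, c, d, e, f}
  B5:  IN={a, c, e, f}  OUT={a, b, e, f}
  B6:  IN={a, b, e, f}  OUT={a, b, f}
  B7:  IN={a, b, f}  OUT={a, c}
  B8:  IN={a, c}  OUT={}

B8 is the boundary node: OUT[B8] = {}
Applying B8's transfer function to that OUT value gives IN[B8] (row B8 above).

Answer: {a, c}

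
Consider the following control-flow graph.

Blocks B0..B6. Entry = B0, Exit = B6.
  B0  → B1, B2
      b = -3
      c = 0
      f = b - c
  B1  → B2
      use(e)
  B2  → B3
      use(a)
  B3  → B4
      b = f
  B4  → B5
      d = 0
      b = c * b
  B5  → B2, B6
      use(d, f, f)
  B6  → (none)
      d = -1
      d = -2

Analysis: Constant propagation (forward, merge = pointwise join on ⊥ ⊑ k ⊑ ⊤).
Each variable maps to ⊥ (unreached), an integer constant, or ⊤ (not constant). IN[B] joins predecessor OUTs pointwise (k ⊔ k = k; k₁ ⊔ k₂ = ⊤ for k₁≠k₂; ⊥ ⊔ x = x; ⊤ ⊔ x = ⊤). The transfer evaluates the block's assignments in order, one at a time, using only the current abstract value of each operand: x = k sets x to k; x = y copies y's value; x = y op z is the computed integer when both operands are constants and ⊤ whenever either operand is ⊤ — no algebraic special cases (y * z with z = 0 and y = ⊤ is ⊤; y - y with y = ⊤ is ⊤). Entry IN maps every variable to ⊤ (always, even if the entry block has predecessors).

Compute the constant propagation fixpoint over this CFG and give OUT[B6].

Answer: {a: ⊤, b: 0, c: 0, d: -2, e: ⊤, f: -3}

Derivation:
Per-block solution:
  B0:  IN=(all ⊤)  OUT={b:-3, c:0, f:-3; rest ⊤}
  B1:  IN={b:-3, c:0, f:-3; rest ⊤}  OUT={b:-3, c:0, f:-3; rest ⊤}
  B2:  IN={c:0, f:-3; rest ⊤}  OUT={c:0, f:-3; rest ⊤}
  B3:  IN={c:0, f:-3; rest ⊤}  OUT={b:-3, c:0, f:-3; rest ⊤}
  B4:  IN={b:-3, c:0, f:-3; rest ⊤}  OUT={b:0, c:0, d:0, f:-3; rest ⊤}
  B5:  IN={b:0, c:0, d:0, f:-3; rest ⊤}  OUT={b:0, c:0, d:0, f:-3; rest ⊤}
  B6:  IN={b:0, c:0, d:0, f:-3; rest ⊤}  OUT={b:0, c:0, d:-2, f:-3; rest ⊤}

Merge at B6: IN[B6] = OUT[B5] = {a: ⊤, b: 0, c: 0, d: 0, e: ⊤, f: -3}
Applying B6's transfer function to that IN value gives OUT[B6] (row B6 above).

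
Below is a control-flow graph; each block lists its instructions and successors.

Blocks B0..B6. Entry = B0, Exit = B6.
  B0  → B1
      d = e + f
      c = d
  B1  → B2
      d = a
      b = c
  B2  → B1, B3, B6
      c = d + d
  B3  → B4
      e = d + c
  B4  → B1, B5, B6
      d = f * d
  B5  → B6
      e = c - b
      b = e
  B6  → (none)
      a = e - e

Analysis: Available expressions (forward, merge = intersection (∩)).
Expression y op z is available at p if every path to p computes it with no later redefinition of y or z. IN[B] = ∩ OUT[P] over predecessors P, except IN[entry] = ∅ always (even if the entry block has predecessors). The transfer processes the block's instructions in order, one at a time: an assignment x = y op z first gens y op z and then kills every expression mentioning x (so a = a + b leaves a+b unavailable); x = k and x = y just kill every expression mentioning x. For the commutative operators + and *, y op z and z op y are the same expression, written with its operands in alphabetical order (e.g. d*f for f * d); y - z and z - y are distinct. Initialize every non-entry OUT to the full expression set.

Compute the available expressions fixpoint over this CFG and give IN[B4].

Answer: {c+d, d+d}

Derivation:
Fixpoint table:
  B0:  IN={}  OUT={e+f}
  B1:  IN={}  OUT={}
  B2:  IN={}  OUT={d+d}
  B3:  IN={d+d}  OUT={c+d, d+d}
  B4:  IN={c+d, d+d}  OUT={}
  B5:  IN={}  OUT={}
  B6:  IN={}  OUT={e-e}

Merge at B4: IN[B4] = OUT[B3] = {c+d, d+d}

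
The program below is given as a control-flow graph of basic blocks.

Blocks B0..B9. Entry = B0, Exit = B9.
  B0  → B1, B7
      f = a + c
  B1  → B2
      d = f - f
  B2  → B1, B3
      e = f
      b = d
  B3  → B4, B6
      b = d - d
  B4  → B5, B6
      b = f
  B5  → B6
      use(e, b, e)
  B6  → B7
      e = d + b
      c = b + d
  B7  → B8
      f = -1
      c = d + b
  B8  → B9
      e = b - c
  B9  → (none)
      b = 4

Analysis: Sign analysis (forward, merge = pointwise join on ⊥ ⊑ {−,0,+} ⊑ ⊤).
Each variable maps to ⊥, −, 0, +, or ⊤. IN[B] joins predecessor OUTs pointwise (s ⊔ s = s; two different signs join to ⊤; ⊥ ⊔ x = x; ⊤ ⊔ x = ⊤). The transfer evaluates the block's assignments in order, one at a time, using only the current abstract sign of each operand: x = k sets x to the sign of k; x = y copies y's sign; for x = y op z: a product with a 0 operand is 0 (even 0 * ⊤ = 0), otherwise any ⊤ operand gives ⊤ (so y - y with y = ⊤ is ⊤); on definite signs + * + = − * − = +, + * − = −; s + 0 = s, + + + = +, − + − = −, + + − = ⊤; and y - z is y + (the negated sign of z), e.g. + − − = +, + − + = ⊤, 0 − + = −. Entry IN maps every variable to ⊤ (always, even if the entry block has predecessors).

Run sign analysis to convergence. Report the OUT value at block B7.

Answer: {a: ⊤, b: ⊤, c: ⊤, d: ⊤, e: ⊤, f: -}

Working:
Fixpoint table:
  B0:   IN=(all ⊤)   OUT=(all ⊤)
  B1:   IN=(all ⊤)   OUT=(all ⊤)
  B2:   IN=(all ⊤)   OUT=(all ⊤)
  B3:   IN=(all ⊤)   OUT=(all ⊤)
  B4:   IN=(all ⊤)   OUT=(all ⊤)
  B5:   IN=(all ⊤)   OUT=(all ⊤)
  B6:   IN=(all ⊤)   OUT=(all ⊤)
  B7:   IN=(all ⊤)   OUT={f:-; rest ⊤}
  B8:   IN={f:-; rest ⊤}   OUT={f:-; rest ⊤}
  B9:   IN={f:-; rest ⊤}   OUT={b:+, f:-; rest ⊤}

Merge at B7: IN[B7] = OUT[B0] ⊔ OUT[B6] = {a: ⊤, b: ⊤, c: ⊤, d: ⊤, e: ⊤, f: ⊤}
Applying B7's transfer function to that IN value gives OUT[B7] (row B7 above).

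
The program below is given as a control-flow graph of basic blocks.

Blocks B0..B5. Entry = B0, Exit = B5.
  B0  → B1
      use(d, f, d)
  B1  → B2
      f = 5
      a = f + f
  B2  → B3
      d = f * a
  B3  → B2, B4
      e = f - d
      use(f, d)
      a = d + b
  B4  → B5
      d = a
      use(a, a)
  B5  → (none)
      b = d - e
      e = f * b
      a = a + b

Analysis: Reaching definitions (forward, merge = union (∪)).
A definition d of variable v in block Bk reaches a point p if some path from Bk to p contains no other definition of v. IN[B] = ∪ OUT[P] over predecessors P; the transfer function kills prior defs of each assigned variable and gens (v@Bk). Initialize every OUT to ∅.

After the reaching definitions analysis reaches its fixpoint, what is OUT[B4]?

Answer: {a@B3, d@B4, e@B3, f@B1}

Working:
Converged values:
  B0: | IN={} | OUT={}
  B1: | IN={} | OUT={a@B1, f@B1}
  B2: | IN={a@B1, a@B3, d@B2, e@B3, f@B1} | OUT={a@B1, a@B3, d@B2, e@B3, f@B1}
  B3: | IN={a@B1, a@B3, d@B2, e@B3, f@B1} | OUT={a@B3, d@B2, e@B3, f@B1}
  B4: | IN={a@B3, d@B2, e@B3, f@B1} | OUT={a@B3, d@B4, e@B3, f@B1}
  B5: | IN={a@B3, d@B4, e@B3, f@B1} | OUT={a@B5, b@B5, d@B4, e@B5, f@B1}

Merge at B4: IN[B4] = OUT[B3] = {a@B3, d@B2, e@B3, f@B1}
Applying B4's transfer function to that IN value gives OUT[B4] (row B4 above).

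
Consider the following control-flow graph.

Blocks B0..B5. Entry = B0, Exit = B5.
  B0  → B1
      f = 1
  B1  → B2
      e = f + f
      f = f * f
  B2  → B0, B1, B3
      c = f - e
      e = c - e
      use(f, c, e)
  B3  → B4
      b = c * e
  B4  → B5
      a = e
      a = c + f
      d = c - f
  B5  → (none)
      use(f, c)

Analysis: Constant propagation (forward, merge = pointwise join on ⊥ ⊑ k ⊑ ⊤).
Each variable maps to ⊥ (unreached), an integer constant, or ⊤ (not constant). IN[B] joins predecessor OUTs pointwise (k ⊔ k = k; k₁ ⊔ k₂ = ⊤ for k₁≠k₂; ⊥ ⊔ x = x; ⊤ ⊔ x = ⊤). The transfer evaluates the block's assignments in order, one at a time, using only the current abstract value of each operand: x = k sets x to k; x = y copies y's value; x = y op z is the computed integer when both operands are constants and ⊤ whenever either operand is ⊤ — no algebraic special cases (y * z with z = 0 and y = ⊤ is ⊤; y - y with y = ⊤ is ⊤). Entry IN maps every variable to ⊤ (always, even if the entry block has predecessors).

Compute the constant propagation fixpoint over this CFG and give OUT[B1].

Per-block solution:
  B0:  IN=(all ⊤)  OUT={f:1; rest ⊤}
  B1:  IN={f:1; rest ⊤}  OUT={e:2, f:1; rest ⊤}
  B2:  IN={e:2, f:1; rest ⊤}  OUT={c:-1, e:-3, f:1; rest ⊤}
  B3:  IN={c:-1, e:-3, f:1; rest ⊤}  OUT={b:3, c:-1, e:-3, f:1; rest ⊤}
  B4:  IN={b:3, c:-1, e:-3, f:1; rest ⊤}  OUT={a:0, b:3, c:-1, d:-2, e:-3, f:1; rest ⊤}
  B5:  IN={a:0, b:3, c:-1, d:-2, e:-3, f:1; rest ⊤}  OUT={a:0, b:3, c:-1, d:-2, e:-3, f:1; rest ⊤}

Merge at B1: IN[B1] = OUT[B0] ⊔ OUT[B2] = {a: ⊤, b: ⊤, c: ⊤, d: ⊤, e: ⊤, f: 1}
Applying B1's transfer function to that IN value gives OUT[B1] (row B1 above).

Answer: {a: ⊤, b: ⊤, c: ⊤, d: ⊤, e: 2, f: 1}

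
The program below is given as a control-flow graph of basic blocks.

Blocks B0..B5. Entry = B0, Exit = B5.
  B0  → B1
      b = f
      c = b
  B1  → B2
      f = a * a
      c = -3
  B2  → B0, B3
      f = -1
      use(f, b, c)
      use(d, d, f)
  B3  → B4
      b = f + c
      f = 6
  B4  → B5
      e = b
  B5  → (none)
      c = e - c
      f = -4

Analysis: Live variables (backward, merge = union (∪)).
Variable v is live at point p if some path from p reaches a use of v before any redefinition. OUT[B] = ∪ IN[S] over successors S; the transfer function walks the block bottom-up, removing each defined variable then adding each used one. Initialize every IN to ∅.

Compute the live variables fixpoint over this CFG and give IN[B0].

Answer: {a, d, f}

Derivation:
Fixpoint table:
  B0:   IN={a, d, f}   OUT={a, b, d}
  B1:   IN={a, b, d}   OUT={a, b, c, d}
  B2:   IN={a, b, c, d}   OUT={a, c, d, f}
  B3:   IN={c, f}   OUT={b, c}
  B4:   IN={b, c}   OUT={c, e}
  B5:   IN={c, e}   OUT={}

Merge at B0: OUT[B0] = IN[B1] = {a, b, d}
Applying B0's transfer function to that OUT value gives IN[B0] (row B0 above).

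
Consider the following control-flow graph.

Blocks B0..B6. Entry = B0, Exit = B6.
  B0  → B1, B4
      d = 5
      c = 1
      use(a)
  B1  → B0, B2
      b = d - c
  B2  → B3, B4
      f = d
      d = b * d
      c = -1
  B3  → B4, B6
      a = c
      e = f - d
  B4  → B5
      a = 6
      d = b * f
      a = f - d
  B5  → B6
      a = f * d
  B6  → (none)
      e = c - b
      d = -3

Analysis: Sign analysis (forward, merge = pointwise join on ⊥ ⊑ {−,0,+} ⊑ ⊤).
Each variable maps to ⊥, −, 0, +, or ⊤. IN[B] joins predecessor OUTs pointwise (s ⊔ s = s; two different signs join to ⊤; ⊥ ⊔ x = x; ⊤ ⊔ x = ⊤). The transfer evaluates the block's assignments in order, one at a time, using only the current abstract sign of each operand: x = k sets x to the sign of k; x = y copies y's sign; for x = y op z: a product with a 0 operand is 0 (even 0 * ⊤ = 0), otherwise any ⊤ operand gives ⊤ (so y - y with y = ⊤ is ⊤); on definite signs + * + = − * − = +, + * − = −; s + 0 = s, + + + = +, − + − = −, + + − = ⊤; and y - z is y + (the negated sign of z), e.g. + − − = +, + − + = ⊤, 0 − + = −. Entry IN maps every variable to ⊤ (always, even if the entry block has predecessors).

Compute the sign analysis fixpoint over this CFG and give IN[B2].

Answer: {a: ⊤, b: ⊤, c: +, d: +, e: ⊤, f: ⊤}

Working:
Fixpoint table:
  B0: | IN=(all ⊤) | OUT={c:+, d:+; rest ⊤}
  B1: | IN={c:+, d:+; rest ⊤} | OUT={c:+, d:+; rest ⊤}
  B2: | IN={c:+, d:+; rest ⊤} | OUT={c:-, f:+; rest ⊤}
  B3: | IN={c:-, f:+; rest ⊤} | OUT={a:-, c:-, f:+; rest ⊤}
  B4: | IN=(all ⊤) | OUT=(all ⊤)
  B5: | IN=(all ⊤) | OUT=(all ⊤)
  B6: | IN=(all ⊤) | OUT={d:-; rest ⊤}

Merge at B2: IN[B2] = OUT[B1] = {a: ⊤, b: ⊤, c: +, d: +, e: ⊤, f: ⊤}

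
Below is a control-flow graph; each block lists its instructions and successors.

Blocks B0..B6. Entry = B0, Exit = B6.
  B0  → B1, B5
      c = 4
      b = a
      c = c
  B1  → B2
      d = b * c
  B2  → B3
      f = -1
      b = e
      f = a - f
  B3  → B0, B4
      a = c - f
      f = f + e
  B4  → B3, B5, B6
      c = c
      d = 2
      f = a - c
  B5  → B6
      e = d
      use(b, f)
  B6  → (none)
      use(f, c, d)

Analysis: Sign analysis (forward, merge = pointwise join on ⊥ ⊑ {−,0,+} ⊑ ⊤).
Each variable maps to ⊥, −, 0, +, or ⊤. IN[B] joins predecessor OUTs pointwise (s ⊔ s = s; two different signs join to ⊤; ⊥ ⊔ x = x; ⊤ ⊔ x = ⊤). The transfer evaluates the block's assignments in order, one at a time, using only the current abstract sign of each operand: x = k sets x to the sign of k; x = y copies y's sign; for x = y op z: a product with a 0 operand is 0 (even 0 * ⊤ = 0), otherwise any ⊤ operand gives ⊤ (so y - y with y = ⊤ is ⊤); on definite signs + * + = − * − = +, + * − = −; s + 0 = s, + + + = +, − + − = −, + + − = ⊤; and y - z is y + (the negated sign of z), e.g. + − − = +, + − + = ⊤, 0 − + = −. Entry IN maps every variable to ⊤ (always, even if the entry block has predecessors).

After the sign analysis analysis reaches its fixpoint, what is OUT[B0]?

Answer: {a: ⊤, b: ⊤, c: +, d: ⊤, e: ⊤, f: ⊤}

Trace:
Fixpoint table:
  B0:  IN=(all ⊤)  OUT={c:+; rest ⊤}
  B1:  IN={c:+; rest ⊤}  OUT={c:+; rest ⊤}
  B2:  IN={c:+; rest ⊤}  OUT={c:+; rest ⊤}
  B3:  IN={c:+; rest ⊤}  OUT={c:+; rest ⊤}
  B4:  IN={c:+; rest ⊤}  OUT={c:+, d:+; rest ⊤}
  B5:  IN={c:+; rest ⊤}  OUT={c:+; rest ⊤}
  B6:  IN={c:+; rest ⊤}  OUT={c:+; rest ⊤}

Merge at B0 (entry node, so the boundary value (all ⊤) is joined with the incoming edge(s)): IN[B0] = (all ⊤) ⊔ OUT[B3] = {a: ⊤, b: ⊤, c: ⊤, d: ⊤, e: ⊤, f: ⊤}
Applying B0's transfer function to that IN value gives OUT[B0] (row B0 above).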